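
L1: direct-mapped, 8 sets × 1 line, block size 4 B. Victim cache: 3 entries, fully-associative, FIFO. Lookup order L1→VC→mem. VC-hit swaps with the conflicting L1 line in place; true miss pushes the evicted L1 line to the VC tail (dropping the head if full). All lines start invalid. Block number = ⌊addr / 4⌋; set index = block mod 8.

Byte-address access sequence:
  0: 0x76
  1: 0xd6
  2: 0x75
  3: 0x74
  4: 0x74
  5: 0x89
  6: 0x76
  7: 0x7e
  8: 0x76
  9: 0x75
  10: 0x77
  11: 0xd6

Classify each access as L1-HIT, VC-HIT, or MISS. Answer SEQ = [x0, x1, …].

  [0] addr=0x76 blk=29 s=5: MISS | VC []
  [1] addr=0xd6 blk=53 s=5: MISS | VC [29]
  [2] addr=0x75 blk=29 s=5: VC-HIT | VC [53]
  [3] addr=0x74 blk=29 s=5: L1-HIT | VC [53]
  [4] addr=0x74 blk=29 s=5: L1-HIT | VC [53]
  [5] addr=0x89 blk=34 s=2: MISS | VC [53]
  [6] addr=0x76 blk=29 s=5: L1-HIT | VC [53]
  [7] addr=0x7e blk=31 s=7: MISS | VC [53]
  [8] addr=0x76 blk=29 s=5: L1-HIT | VC [53]
  [9] addr=0x75 blk=29 s=5: L1-HIT | VC [53]
  [10] addr=0x77 blk=29 s=5: L1-HIT | VC [53]
  [11] addr=0xd6 blk=53 s=5: VC-HIT | VC [29]

SEQ = [MISS, MISS, VC-HIT, L1-HIT, L1-HIT, MISS, L1-HIT, MISS, L1-HIT, L1-HIT, L1-HIT, VC-HIT]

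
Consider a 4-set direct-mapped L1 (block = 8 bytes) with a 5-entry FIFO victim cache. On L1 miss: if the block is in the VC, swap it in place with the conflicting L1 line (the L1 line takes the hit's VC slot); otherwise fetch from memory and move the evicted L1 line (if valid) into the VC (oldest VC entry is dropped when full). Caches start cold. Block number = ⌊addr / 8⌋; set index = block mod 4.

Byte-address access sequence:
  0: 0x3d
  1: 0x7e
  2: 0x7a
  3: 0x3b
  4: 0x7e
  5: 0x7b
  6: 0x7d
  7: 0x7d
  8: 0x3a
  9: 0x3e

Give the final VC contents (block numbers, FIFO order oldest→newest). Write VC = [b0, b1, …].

#0 0x3d→b7/s3 MISS; vc=[]
#1 0x7e→b15/s3 MISS; vc=[7]
#2 0x7a→b15/s3 L1-HIT; vc=[7]
#3 0x3b→b7/s3 VC-HIT; vc=[15]
#4 0x7e→b15/s3 VC-HIT; vc=[7]
#5 0x7b→b15/s3 L1-HIT; vc=[7]
#6 0x7d→b15/s3 L1-HIT; vc=[7]
#7 0x7d→b15/s3 L1-HIT; vc=[7]
#8 0x3a→b7/s3 VC-HIT; vc=[15]
#9 0x3e→b7/s3 L1-HIT; vc=[15]

VC = [15]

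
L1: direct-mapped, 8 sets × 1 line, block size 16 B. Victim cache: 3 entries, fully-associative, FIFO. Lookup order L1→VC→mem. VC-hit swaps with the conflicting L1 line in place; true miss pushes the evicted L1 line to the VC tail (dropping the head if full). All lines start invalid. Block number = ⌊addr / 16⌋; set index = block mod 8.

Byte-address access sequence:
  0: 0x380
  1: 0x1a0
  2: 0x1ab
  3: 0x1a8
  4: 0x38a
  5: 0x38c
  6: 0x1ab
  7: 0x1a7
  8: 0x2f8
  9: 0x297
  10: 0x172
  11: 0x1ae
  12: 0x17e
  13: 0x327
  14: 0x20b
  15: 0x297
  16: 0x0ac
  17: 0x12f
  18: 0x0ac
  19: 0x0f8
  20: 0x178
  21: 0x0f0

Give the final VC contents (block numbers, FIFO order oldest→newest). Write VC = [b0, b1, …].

VC = [50, 18, 23]

  [0] addr=0x380 blk=56 s=0: MISS | VC []
  [1] addr=0x1a0 blk=26 s=2: MISS | VC []
  [2] addr=0x1ab blk=26 s=2: L1-HIT | VC []
  [3] addr=0x1a8 blk=26 s=2: L1-HIT | VC []
  [4] addr=0x38a blk=56 s=0: L1-HIT | VC []
  [5] addr=0x38c blk=56 s=0: L1-HIT | VC []
  [6] addr=0x1ab blk=26 s=2: L1-HIT | VC []
  [7] addr=0x1a7 blk=26 s=2: L1-HIT | VC []
  [8] addr=0x2f8 blk=47 s=7: MISS | VC []
  [9] addr=0x297 blk=41 s=1: MISS | VC []
  [10] addr=0x172 blk=23 s=7: MISS | VC [47]
  [11] addr=0x1ae blk=26 s=2: L1-HIT | VC [47]
  [12] addr=0x17e blk=23 s=7: L1-HIT | VC [47]
  [13] addr=0x327 blk=50 s=2: MISS | VC [47, 26]
  [14] addr=0x20b blk=32 s=0: MISS | VC [47, 26, 56]
  [15] addr=0x297 blk=41 s=1: L1-HIT | VC [47, 26, 56]
  [16] addr=0xac blk=10 s=2: MISS | VC [26, 56, 50]
  [17] addr=0x12f blk=18 s=2: MISS | VC [56, 50, 10]
  [18] addr=0xac blk=10 s=2: VC-HIT | VC [56, 50, 18]
  [19] addr=0xf8 blk=15 s=7: MISS | VC [50, 18, 23]
  [20] addr=0x178 blk=23 s=7: VC-HIT | VC [50, 18, 15]
  [21] addr=0xf0 blk=15 s=7: VC-HIT | VC [50, 18, 23]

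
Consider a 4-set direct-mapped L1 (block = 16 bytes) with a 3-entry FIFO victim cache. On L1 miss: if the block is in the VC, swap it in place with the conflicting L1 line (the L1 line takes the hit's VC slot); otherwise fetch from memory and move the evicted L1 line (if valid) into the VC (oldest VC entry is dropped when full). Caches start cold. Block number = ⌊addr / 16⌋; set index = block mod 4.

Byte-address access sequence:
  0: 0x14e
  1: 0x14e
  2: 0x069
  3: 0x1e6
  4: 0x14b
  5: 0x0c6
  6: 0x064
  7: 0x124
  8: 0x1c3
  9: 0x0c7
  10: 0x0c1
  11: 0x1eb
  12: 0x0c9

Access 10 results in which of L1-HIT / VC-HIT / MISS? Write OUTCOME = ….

#0 0x14e→b20/s0 MISS; vc=[]
#1 0x14e→b20/s0 L1-HIT; vc=[]
#2 0x69→b6/s2 MISS; vc=[]
#3 0x1e6→b30/s2 MISS; vc=[6]
#4 0x14b→b20/s0 L1-HIT; vc=[6]
#5 0xc6→b12/s0 MISS; vc=[6,20]
#6 0x64→b6/s2 VC-HIT; vc=[30,20]
#7 0x124→b18/s2 MISS; vc=[30,20,6]
#8 0x1c3→b28/s0 MISS; vc=[20,6,12]
#9 0xc7→b12/s0 VC-HIT; vc=[20,6,28]
#10 0xc1→b12/s0 L1-HIT; vc=[20,6,28]
#11 0x1eb→b30/s2 MISS; vc=[6,28,18]
#12 0xc9→b12/s0 L1-HIT; vc=[6,28,18]

OUTCOME = L1-HIT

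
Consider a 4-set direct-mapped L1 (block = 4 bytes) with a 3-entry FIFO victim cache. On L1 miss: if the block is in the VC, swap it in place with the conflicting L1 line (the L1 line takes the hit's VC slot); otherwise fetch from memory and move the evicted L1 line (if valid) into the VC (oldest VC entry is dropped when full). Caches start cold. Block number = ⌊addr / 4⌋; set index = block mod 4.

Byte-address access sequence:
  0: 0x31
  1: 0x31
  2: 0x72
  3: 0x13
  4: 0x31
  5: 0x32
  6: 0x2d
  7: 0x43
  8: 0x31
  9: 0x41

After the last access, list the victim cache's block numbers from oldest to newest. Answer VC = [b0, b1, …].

  [0] addr=0x31 blk=12 s=0: MISS | VC []
  [1] addr=0x31 blk=12 s=0: L1-HIT | VC []
  [2] addr=0x72 blk=28 s=0: MISS | VC [12]
  [3] addr=0x13 blk=4 s=0: MISS | VC [12, 28]
  [4] addr=0x31 blk=12 s=0: VC-HIT | VC [4, 28]
  [5] addr=0x32 blk=12 s=0: L1-HIT | VC [4, 28]
  [6] addr=0x2d blk=11 s=3: MISS | VC [4, 28]
  [7] addr=0x43 blk=16 s=0: MISS | VC [4, 28, 12]
  [8] addr=0x31 blk=12 s=0: VC-HIT | VC [4, 28, 16]
  [9] addr=0x41 blk=16 s=0: VC-HIT | VC [4, 28, 12]

VC = [4, 28, 12]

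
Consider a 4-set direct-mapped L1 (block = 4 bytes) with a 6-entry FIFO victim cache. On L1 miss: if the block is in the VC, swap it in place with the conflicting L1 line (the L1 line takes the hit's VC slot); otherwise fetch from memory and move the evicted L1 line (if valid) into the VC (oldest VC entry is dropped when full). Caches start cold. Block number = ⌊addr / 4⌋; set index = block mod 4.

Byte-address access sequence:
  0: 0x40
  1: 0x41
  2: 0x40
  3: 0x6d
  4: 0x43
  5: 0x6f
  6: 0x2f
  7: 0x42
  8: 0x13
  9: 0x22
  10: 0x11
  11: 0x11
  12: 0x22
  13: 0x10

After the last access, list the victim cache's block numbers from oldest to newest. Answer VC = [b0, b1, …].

#0 0x40→b16/s0 MISS; vc=[]
#1 0x41→b16/s0 L1-HIT; vc=[]
#2 0x40→b16/s0 L1-HIT; vc=[]
#3 0x6d→b27/s3 MISS; vc=[]
#4 0x43→b16/s0 L1-HIT; vc=[]
#5 0x6f→b27/s3 L1-HIT; vc=[]
#6 0x2f→b11/s3 MISS; vc=[27]
#7 0x42→b16/s0 L1-HIT; vc=[27]
#8 0x13→b4/s0 MISS; vc=[27,16]
#9 0x22→b8/s0 MISS; vc=[27,16,4]
#10 0x11→b4/s0 VC-HIT; vc=[27,16,8]
#11 0x11→b4/s0 L1-HIT; vc=[27,16,8]
#12 0x22→b8/s0 VC-HIT; vc=[27,16,4]
#13 0x10→b4/s0 VC-HIT; vc=[27,16,8]

VC = [27, 16, 8]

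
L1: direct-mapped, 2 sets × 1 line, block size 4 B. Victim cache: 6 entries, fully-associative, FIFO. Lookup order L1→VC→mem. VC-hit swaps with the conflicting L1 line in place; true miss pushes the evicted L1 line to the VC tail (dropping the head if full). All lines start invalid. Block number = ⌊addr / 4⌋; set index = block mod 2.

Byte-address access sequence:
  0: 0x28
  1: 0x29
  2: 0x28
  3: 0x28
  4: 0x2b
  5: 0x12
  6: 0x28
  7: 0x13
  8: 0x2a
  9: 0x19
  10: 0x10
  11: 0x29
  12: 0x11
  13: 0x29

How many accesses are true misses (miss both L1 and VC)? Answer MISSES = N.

MISSES = 3

0: 0x28 (blk 10, set 0) → MISS  vc=[]
1: 0x29 (blk 10, set 0) → L1-HIT  vc=[]
2: 0x28 (blk 10, set 0) → L1-HIT  vc=[]
3: 0x28 (blk 10, set 0) → L1-HIT  vc=[]
4: 0x2b (blk 10, set 0) → L1-HIT  vc=[]
5: 0x12 (blk 4, set 0) → MISS  vc=[10]
6: 0x28 (blk 10, set 0) → VC-HIT  vc=[4]
7: 0x13 (blk 4, set 0) → VC-HIT  vc=[10]
8: 0x2a (blk 10, set 0) → VC-HIT  vc=[4]
9: 0x19 (blk 6, set 0) → MISS  vc=[4, 10]
10: 0x10 (blk 4, set 0) → VC-HIT  vc=[6, 10]
11: 0x29 (blk 10, set 0) → VC-HIT  vc=[6, 4]
12: 0x11 (blk 4, set 0) → VC-HIT  vc=[6, 10]
13: 0x29 (blk 10, set 0) → VC-HIT  vc=[6, 4]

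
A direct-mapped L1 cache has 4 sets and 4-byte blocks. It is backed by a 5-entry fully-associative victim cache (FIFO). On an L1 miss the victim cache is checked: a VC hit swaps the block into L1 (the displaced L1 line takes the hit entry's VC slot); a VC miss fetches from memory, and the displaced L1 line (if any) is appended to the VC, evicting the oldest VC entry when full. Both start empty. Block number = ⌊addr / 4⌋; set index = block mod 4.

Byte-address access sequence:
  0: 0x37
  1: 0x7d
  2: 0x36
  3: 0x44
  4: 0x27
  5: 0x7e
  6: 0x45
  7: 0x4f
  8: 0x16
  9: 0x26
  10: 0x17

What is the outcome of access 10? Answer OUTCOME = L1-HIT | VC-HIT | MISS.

  [0] addr=0x37 blk=13 s=1: MISS | VC []
  [1] addr=0x7d blk=31 s=3: MISS | VC []
  [2] addr=0x36 blk=13 s=1: L1-HIT | VC []
  [3] addr=0x44 blk=17 s=1: MISS | VC [13]
  [4] addr=0x27 blk=9 s=1: MISS | VC [13, 17]
  [5] addr=0x7e blk=31 s=3: L1-HIT | VC [13, 17]
  [6] addr=0x45 blk=17 s=1: VC-HIT | VC [13, 9]
  [7] addr=0x4f blk=19 s=3: MISS | VC [13, 9, 31]
  [8] addr=0x16 blk=5 s=1: MISS | VC [13, 9, 31, 17]
  [9] addr=0x26 blk=9 s=1: VC-HIT | VC [13, 5, 31, 17]
  [10] addr=0x17 blk=5 s=1: VC-HIT | VC [13, 9, 31, 17]

OUTCOME = VC-HIT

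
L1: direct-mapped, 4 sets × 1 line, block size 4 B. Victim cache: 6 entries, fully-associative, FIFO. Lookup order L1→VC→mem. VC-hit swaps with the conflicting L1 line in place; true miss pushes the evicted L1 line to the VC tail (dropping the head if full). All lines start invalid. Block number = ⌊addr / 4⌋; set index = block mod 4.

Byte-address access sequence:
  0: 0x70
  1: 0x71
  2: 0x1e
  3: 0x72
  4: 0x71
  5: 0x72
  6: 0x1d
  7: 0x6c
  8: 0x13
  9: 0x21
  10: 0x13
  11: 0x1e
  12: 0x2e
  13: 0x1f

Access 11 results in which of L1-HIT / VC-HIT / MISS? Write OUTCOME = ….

#0 0x70→b28/s0 MISS; vc=[]
#1 0x71→b28/s0 L1-HIT; vc=[]
#2 0x1e→b7/s3 MISS; vc=[]
#3 0x72→b28/s0 L1-HIT; vc=[]
#4 0x71→b28/s0 L1-HIT; vc=[]
#5 0x72→b28/s0 L1-HIT; vc=[]
#6 0x1d→b7/s3 L1-HIT; vc=[]
#7 0x6c→b27/s3 MISS; vc=[7]
#8 0x13→b4/s0 MISS; vc=[7,28]
#9 0x21→b8/s0 MISS; vc=[7,28,4]
#10 0x13→b4/s0 VC-HIT; vc=[7,28,8]
#11 0x1e→b7/s3 VC-HIT; vc=[27,28,8]
#12 0x2e→b11/s3 MISS; vc=[27,28,8,7]
#13 0x1f→b7/s3 VC-HIT; vc=[27,28,8,11]

OUTCOME = VC-HIT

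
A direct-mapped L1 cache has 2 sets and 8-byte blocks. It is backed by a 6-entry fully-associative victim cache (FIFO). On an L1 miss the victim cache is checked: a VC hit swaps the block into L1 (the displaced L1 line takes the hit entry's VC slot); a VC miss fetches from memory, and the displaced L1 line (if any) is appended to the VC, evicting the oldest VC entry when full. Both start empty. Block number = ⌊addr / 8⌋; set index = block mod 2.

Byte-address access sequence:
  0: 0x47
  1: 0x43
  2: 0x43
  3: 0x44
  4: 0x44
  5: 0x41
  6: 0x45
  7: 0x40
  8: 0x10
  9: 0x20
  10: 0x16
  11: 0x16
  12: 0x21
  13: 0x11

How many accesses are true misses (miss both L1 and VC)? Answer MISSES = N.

0: 0x47 (blk 8, set 0) → MISS  vc=[]
1: 0x43 (blk 8, set 0) → L1-HIT  vc=[]
2: 0x43 (blk 8, set 0) → L1-HIT  vc=[]
3: 0x44 (blk 8, set 0) → L1-HIT  vc=[]
4: 0x44 (blk 8, set 0) → L1-HIT  vc=[]
5: 0x41 (blk 8, set 0) → L1-HIT  vc=[]
6: 0x45 (blk 8, set 0) → L1-HIT  vc=[]
7: 0x40 (blk 8, set 0) → L1-HIT  vc=[]
8: 0x10 (blk 2, set 0) → MISS  vc=[8]
9: 0x20 (blk 4, set 0) → MISS  vc=[8, 2]
10: 0x16 (blk 2, set 0) → VC-HIT  vc=[8, 4]
11: 0x16 (blk 2, set 0) → L1-HIT  vc=[8, 4]
12: 0x21 (blk 4, set 0) → VC-HIT  vc=[8, 2]
13: 0x11 (blk 2, set 0) → VC-HIT  vc=[8, 4]

MISSES = 3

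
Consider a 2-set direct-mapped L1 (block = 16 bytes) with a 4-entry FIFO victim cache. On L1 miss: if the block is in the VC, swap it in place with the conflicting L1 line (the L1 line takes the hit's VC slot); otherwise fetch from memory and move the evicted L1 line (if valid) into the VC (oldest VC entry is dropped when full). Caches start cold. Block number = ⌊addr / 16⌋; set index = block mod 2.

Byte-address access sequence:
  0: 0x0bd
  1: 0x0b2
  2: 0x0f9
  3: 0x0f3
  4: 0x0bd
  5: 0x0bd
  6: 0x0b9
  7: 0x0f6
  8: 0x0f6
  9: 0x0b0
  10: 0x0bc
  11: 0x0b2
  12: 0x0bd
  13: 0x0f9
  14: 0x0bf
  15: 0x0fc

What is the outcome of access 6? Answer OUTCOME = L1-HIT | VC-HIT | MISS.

  [0] addr=0xbd blk=11 s=1: MISS | VC []
  [1] addr=0xb2 blk=11 s=1: L1-HIT | VC []
  [2] addr=0xf9 blk=15 s=1: MISS | VC [11]
  [3] addr=0xf3 blk=15 s=1: L1-HIT | VC [11]
  [4] addr=0xbd blk=11 s=1: VC-HIT | VC [15]
  [5] addr=0xbd blk=11 s=1: L1-HIT | VC [15]
  [6] addr=0xb9 blk=11 s=1: L1-HIT | VC [15]
  [7] addr=0xf6 blk=15 s=1: VC-HIT | VC [11]
  [8] addr=0xf6 blk=15 s=1: L1-HIT | VC [11]
  [9] addr=0xb0 blk=11 s=1: VC-HIT | VC [15]
  [10] addr=0xbc blk=11 s=1: L1-HIT | VC [15]
  [11] addr=0xb2 blk=11 s=1: L1-HIT | VC [15]
  [12] addr=0xbd blk=11 s=1: L1-HIT | VC [15]
  [13] addr=0xf9 blk=15 s=1: VC-HIT | VC [11]
  [14] addr=0xbf blk=11 s=1: VC-HIT | VC [15]
  [15] addr=0xfc blk=15 s=1: VC-HIT | VC [11]

OUTCOME = L1-HIT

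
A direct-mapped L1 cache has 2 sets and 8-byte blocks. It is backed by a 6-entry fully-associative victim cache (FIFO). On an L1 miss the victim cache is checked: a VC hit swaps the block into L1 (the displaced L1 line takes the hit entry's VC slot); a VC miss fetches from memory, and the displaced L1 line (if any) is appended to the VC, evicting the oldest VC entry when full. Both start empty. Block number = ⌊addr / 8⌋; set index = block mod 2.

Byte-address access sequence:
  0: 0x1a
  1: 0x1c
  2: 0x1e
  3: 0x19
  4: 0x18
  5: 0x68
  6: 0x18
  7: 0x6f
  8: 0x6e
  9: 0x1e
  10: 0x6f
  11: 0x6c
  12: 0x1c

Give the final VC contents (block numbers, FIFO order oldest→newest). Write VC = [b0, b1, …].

0: 0x1a (blk 3, set 1) → MISS  vc=[]
1: 0x1c (blk 3, set 1) → L1-HIT  vc=[]
2: 0x1e (blk 3, set 1) → L1-HIT  vc=[]
3: 0x19 (blk 3, set 1) → L1-HIT  vc=[]
4: 0x18 (blk 3, set 1) → L1-HIT  vc=[]
5: 0x68 (blk 13, set 1) → MISS  vc=[3]
6: 0x18 (blk 3, set 1) → VC-HIT  vc=[13]
7: 0x6f (blk 13, set 1) → VC-HIT  vc=[3]
8: 0x6e (blk 13, set 1) → L1-HIT  vc=[3]
9: 0x1e (blk 3, set 1) → VC-HIT  vc=[13]
10: 0x6f (blk 13, set 1) → VC-HIT  vc=[3]
11: 0x6c (blk 13, set 1) → L1-HIT  vc=[3]
12: 0x1c (blk 3, set 1) → VC-HIT  vc=[13]

VC = [13]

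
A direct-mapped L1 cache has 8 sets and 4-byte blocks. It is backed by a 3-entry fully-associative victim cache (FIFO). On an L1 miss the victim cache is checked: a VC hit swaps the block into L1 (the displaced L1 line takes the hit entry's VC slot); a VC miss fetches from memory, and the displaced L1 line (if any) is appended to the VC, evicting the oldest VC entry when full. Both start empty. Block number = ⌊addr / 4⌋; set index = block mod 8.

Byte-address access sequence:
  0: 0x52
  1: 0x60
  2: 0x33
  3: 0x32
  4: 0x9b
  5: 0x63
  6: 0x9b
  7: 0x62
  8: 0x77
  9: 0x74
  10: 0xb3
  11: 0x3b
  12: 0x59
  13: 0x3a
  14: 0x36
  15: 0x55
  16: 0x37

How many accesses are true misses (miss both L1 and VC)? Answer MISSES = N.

  [0] addr=0x52 blk=20 s=4: MISS | VC []
  [1] addr=0x60 blk=24 s=0: MISS | VC []
  [2] addr=0x33 blk=12 s=4: MISS | VC [20]
  [3] addr=0x32 blk=12 s=4: L1-HIT | VC [20]
  [4] addr=0x9b blk=38 s=6: MISS | VC [20]
  [5] addr=0x63 blk=24 s=0: L1-HIT | VC [20]
  [6] addr=0x9b blk=38 s=6: L1-HIT | VC [20]
  [7] addr=0x62 blk=24 s=0: L1-HIT | VC [20]
  [8] addr=0x77 blk=29 s=5: MISS | VC [20]
  [9] addr=0x74 blk=29 s=5: L1-HIT | VC [20]
  [10] addr=0xb3 blk=44 s=4: MISS | VC [20, 12]
  [11] addr=0x3b blk=14 s=6: MISS | VC [20, 12, 38]
  [12] addr=0x59 blk=22 s=6: MISS | VC [12, 38, 14]
  [13] addr=0x3a blk=14 s=6: VC-HIT | VC [12, 38, 22]
  [14] addr=0x36 blk=13 s=5: MISS | VC [38, 22, 29]
  [15] addr=0x55 blk=21 s=5: MISS | VC [22, 29, 13]
  [16] addr=0x37 blk=13 s=5: VC-HIT | VC [22, 29, 21]

MISSES = 10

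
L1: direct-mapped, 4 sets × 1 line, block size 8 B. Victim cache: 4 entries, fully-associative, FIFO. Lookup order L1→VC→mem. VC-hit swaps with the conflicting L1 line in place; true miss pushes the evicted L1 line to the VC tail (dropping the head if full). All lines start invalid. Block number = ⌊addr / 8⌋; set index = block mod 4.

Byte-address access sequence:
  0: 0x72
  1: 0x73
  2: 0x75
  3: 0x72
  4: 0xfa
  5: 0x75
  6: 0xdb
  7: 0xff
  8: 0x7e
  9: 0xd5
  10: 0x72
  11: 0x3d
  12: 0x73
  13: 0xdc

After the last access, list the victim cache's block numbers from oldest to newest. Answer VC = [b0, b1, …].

0: 0x72 (blk 14, set 2) → MISS  vc=[]
1: 0x73 (blk 14, set 2) → L1-HIT  vc=[]
2: 0x75 (blk 14, set 2) → L1-HIT  vc=[]
3: 0x72 (blk 14, set 2) → L1-HIT  vc=[]
4: 0xfa (blk 31, set 3) → MISS  vc=[]
5: 0x75 (blk 14, set 2) → L1-HIT  vc=[]
6: 0xdb (blk 27, set 3) → MISS  vc=[31]
7: 0xff (blk 31, set 3) → VC-HIT  vc=[27]
8: 0x7e (blk 15, set 3) → MISS  vc=[27, 31]
9: 0xd5 (blk 26, set 2) → MISS  vc=[27, 31, 14]
10: 0x72 (blk 14, set 2) → VC-HIT  vc=[27, 31, 26]
11: 0x3d (blk 7, set 3) → MISS  vc=[27, 31, 26, 15]
12: 0x73 (blk 14, set 2) → L1-HIT  vc=[27, 31, 26, 15]
13: 0xdc (blk 27, set 3) → VC-HIT  vc=[7, 31, 26, 15]

VC = [7, 31, 26, 15]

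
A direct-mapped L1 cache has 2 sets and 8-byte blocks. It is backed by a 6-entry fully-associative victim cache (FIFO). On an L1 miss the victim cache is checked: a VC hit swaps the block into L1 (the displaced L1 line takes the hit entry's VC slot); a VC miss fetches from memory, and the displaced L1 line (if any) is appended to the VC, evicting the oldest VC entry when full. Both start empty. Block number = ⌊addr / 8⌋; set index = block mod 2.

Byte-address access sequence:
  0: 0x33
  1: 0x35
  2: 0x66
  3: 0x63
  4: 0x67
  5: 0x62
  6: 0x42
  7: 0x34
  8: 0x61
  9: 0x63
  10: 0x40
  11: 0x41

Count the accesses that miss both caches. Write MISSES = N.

0: 0x33 (blk 6, set 0) → MISS  vc=[]
1: 0x35 (blk 6, set 0) → L1-HIT  vc=[]
2: 0x66 (blk 12, set 0) → MISS  vc=[6]
3: 0x63 (blk 12, set 0) → L1-HIT  vc=[6]
4: 0x67 (blk 12, set 0) → L1-HIT  vc=[6]
5: 0x62 (blk 12, set 0) → L1-HIT  vc=[6]
6: 0x42 (blk 8, set 0) → MISS  vc=[6, 12]
7: 0x34 (blk 6, set 0) → VC-HIT  vc=[8, 12]
8: 0x61 (blk 12, set 0) → VC-HIT  vc=[8, 6]
9: 0x63 (blk 12, set 0) → L1-HIT  vc=[8, 6]
10: 0x40 (blk 8, set 0) → VC-HIT  vc=[12, 6]
11: 0x41 (blk 8, set 0) → L1-HIT  vc=[12, 6]

MISSES = 3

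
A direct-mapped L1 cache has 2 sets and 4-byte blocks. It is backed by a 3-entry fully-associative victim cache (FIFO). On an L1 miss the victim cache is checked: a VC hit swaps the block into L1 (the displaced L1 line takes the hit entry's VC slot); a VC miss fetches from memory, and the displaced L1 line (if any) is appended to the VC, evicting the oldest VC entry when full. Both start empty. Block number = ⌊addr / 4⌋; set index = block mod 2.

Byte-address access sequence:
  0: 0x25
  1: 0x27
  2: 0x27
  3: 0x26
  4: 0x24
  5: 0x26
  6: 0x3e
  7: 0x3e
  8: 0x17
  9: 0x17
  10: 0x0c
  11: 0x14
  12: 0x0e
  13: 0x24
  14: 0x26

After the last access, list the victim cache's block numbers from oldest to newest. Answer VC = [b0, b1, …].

VC = [3, 15, 5]

0: 0x25 (blk 9, set 1) → MISS  vc=[]
1: 0x27 (blk 9, set 1) → L1-HIT  vc=[]
2: 0x27 (blk 9, set 1) → L1-HIT  vc=[]
3: 0x26 (blk 9, set 1) → L1-HIT  vc=[]
4: 0x24 (blk 9, set 1) → L1-HIT  vc=[]
5: 0x26 (blk 9, set 1) → L1-HIT  vc=[]
6: 0x3e (blk 15, set 1) → MISS  vc=[9]
7: 0x3e (blk 15, set 1) → L1-HIT  vc=[9]
8: 0x17 (blk 5, set 1) → MISS  vc=[9, 15]
9: 0x17 (blk 5, set 1) → L1-HIT  vc=[9, 15]
10: 0xc (blk 3, set 1) → MISS  vc=[9, 15, 5]
11: 0x14 (blk 5, set 1) → VC-HIT  vc=[9, 15, 3]
12: 0xe (blk 3, set 1) → VC-HIT  vc=[9, 15, 5]
13: 0x24 (blk 9, set 1) → VC-HIT  vc=[3, 15, 5]
14: 0x26 (blk 9, set 1) → L1-HIT  vc=[3, 15, 5]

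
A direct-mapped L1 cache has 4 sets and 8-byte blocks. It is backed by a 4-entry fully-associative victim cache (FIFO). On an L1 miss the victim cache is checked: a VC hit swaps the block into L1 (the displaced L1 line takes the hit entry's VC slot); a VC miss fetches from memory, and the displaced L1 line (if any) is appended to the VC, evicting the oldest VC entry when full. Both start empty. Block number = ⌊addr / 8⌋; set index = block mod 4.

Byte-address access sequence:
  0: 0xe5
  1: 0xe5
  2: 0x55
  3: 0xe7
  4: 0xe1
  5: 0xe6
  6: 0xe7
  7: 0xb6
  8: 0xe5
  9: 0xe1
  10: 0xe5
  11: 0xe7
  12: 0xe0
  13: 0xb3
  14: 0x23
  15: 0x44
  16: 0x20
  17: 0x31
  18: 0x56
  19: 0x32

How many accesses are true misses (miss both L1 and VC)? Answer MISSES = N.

#0 0xe5→b28/s0 MISS; vc=[]
#1 0xe5→b28/s0 L1-HIT; vc=[]
#2 0x55→b10/s2 MISS; vc=[]
#3 0xe7→b28/s0 L1-HIT; vc=[]
#4 0xe1→b28/s0 L1-HIT; vc=[]
#5 0xe6→b28/s0 L1-HIT; vc=[]
#6 0xe7→b28/s0 L1-HIT; vc=[]
#7 0xb6→b22/s2 MISS; vc=[10]
#8 0xe5→b28/s0 L1-HIT; vc=[10]
#9 0xe1→b28/s0 L1-HIT; vc=[10]
#10 0xe5→b28/s0 L1-HIT; vc=[10]
#11 0xe7→b28/s0 L1-HIT; vc=[10]
#12 0xe0→b28/s0 L1-HIT; vc=[10]
#13 0xb3→b22/s2 L1-HIT; vc=[10]
#14 0x23→b4/s0 MISS; vc=[10,28]
#15 0x44→b8/s0 MISS; vc=[10,28,4]
#16 0x20→b4/s0 VC-HIT; vc=[10,28,8]
#17 0x31→b6/s2 MISS; vc=[10,28,8,22]
#18 0x56→b10/s2 VC-HIT; vc=[6,28,8,22]
#19 0x32→b6/s2 VC-HIT; vc=[10,28,8,22]

MISSES = 6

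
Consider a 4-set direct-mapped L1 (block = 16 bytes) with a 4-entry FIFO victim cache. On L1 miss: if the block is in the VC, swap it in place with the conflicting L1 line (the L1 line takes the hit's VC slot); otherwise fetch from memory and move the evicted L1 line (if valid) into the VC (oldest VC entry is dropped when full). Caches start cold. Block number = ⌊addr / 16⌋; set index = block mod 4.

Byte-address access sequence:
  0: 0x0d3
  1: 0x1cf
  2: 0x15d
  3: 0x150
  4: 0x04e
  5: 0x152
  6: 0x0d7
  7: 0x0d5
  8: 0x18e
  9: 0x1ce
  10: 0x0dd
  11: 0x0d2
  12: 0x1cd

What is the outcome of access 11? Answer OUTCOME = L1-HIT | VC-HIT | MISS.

OUTCOME = L1-HIT

0: 0xd3 (blk 13, set 1) → MISS  vc=[]
1: 0x1cf (blk 28, set 0) → MISS  vc=[]
2: 0x15d (blk 21, set 1) → MISS  vc=[13]
3: 0x150 (blk 21, set 1) → L1-HIT  vc=[13]
4: 0x4e (blk 4, set 0) → MISS  vc=[13, 28]
5: 0x152 (blk 21, set 1) → L1-HIT  vc=[13, 28]
6: 0xd7 (blk 13, set 1) → VC-HIT  vc=[21, 28]
7: 0xd5 (blk 13, set 1) → L1-HIT  vc=[21, 28]
8: 0x18e (blk 24, set 0) → MISS  vc=[21, 28, 4]
9: 0x1ce (blk 28, set 0) → VC-HIT  vc=[21, 24, 4]
10: 0xdd (blk 13, set 1) → L1-HIT  vc=[21, 24, 4]
11: 0xd2 (blk 13, set 1) → L1-HIT  vc=[21, 24, 4]
12: 0x1cd (blk 28, set 0) → L1-HIT  vc=[21, 24, 4]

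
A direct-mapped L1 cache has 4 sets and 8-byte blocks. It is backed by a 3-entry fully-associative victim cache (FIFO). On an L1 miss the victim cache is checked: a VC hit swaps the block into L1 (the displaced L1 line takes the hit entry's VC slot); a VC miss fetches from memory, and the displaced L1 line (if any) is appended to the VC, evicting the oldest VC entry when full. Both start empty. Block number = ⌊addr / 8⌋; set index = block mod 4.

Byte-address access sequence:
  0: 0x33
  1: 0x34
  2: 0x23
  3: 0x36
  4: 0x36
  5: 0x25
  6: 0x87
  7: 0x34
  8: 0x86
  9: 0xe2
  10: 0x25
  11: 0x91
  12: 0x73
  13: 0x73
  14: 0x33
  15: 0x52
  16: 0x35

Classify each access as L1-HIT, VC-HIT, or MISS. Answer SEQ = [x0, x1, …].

0: 0x33 (blk 6, set 2) → MISS  vc=[]
1: 0x34 (blk 6, set 2) → L1-HIT  vc=[]
2: 0x23 (blk 4, set 0) → MISS  vc=[]
3: 0x36 (blk 6, set 2) → L1-HIT  vc=[]
4: 0x36 (blk 6, set 2) → L1-HIT  vc=[]
5: 0x25 (blk 4, set 0) → L1-HIT  vc=[]
6: 0x87 (blk 16, set 0) → MISS  vc=[4]
7: 0x34 (blk 6, set 2) → L1-HIT  vc=[4]
8: 0x86 (blk 16, set 0) → L1-HIT  vc=[4]
9: 0xe2 (blk 28, set 0) → MISS  vc=[4, 16]
10: 0x25 (blk 4, set 0) → VC-HIT  vc=[28, 16]
11: 0x91 (blk 18, set 2) → MISS  vc=[28, 16, 6]
12: 0x73 (blk 14, set 2) → MISS  vc=[16, 6, 18]
13: 0x73 (blk 14, set 2) → L1-HIT  vc=[16, 6, 18]
14: 0x33 (blk 6, set 2) → VC-HIT  vc=[16, 14, 18]
15: 0x52 (blk 10, set 2) → MISS  vc=[14, 18, 6]
16: 0x35 (blk 6, set 2) → VC-HIT  vc=[14, 18, 10]

SEQ = [MISS, L1-HIT, MISS, L1-HIT, L1-HIT, L1-HIT, MISS, L1-HIT, L1-HIT, MISS, VC-HIT, MISS, MISS, L1-HIT, VC-HIT, MISS, VC-HIT]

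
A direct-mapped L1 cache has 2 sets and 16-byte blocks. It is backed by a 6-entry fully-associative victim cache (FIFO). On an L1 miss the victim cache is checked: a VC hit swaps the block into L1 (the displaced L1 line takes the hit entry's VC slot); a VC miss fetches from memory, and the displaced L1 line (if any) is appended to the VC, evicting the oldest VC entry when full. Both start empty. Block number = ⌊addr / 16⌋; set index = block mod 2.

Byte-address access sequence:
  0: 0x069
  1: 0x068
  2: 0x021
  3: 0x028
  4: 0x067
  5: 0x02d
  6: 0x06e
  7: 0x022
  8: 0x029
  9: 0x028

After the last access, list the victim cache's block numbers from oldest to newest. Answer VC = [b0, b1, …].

VC = [6]

  [0] addr=0x69 blk=6 s=0: MISS | VC []
  [1] addr=0x68 blk=6 s=0: L1-HIT | VC []
  [2] addr=0x21 blk=2 s=0: MISS | VC [6]
  [3] addr=0x28 blk=2 s=0: L1-HIT | VC [6]
  [4] addr=0x67 blk=6 s=0: VC-HIT | VC [2]
  [5] addr=0x2d blk=2 s=0: VC-HIT | VC [6]
  [6] addr=0x6e blk=6 s=0: VC-HIT | VC [2]
  [7] addr=0x22 blk=2 s=0: VC-HIT | VC [6]
  [8] addr=0x29 blk=2 s=0: L1-HIT | VC [6]
  [9] addr=0x28 blk=2 s=0: L1-HIT | VC [6]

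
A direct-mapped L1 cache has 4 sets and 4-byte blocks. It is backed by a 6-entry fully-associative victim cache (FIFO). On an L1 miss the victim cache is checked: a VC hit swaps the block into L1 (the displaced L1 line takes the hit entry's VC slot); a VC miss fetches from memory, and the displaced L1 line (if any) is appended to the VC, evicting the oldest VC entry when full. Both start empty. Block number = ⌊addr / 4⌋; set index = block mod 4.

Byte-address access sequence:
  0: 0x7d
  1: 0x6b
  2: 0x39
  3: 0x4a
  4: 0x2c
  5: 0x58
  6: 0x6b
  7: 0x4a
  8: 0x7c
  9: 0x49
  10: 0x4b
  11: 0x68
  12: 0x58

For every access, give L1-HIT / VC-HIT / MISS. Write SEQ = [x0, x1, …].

  [0] addr=0x7d blk=31 s=3: MISS | VC []
  [1] addr=0x6b blk=26 s=2: MISS | VC []
  [2] addr=0x39 blk=14 s=2: MISS | VC [26]
  [3] addr=0x4a blk=18 s=2: MISS | VC [26, 14]
  [4] addr=0x2c blk=11 s=3: MISS | VC [26, 14, 31]
  [5] addr=0x58 blk=22 s=2: MISS | VC [26, 14, 31, 18]
  [6] addr=0x6b blk=26 s=2: VC-HIT | VC [22, 14, 31, 18]
  [7] addr=0x4a blk=18 s=2: VC-HIT | VC [22, 14, 31, 26]
  [8] addr=0x7c blk=31 s=3: VC-HIT | VC [22, 14, 11, 26]
  [9] addr=0x49 blk=18 s=2: L1-HIT | VC [22, 14, 11, 26]
  [10] addr=0x4b blk=18 s=2: L1-HIT | VC [22, 14, 11, 26]
  [11] addr=0x68 blk=26 s=2: VC-HIT | VC [22, 14, 11, 18]
  [12] addr=0x58 blk=22 s=2: VC-HIT | VC [26, 14, 11, 18]

SEQ = [MISS, MISS, MISS, MISS, MISS, MISS, VC-HIT, VC-HIT, VC-HIT, L1-HIT, L1-HIT, VC-HIT, VC-HIT]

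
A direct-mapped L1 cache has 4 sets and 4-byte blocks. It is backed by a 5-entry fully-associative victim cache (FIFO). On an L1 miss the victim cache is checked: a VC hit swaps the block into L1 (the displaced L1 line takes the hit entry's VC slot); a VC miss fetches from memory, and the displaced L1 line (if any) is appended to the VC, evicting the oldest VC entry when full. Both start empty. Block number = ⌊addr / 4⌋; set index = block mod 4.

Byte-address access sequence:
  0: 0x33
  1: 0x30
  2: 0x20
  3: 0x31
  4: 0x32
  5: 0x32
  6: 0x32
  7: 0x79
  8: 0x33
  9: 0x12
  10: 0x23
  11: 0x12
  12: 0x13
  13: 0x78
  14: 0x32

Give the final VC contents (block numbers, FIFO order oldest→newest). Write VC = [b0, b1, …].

VC = [8, 4]

#0 0x33→b12/s0 MISS; vc=[]
#1 0x30→b12/s0 L1-HIT; vc=[]
#2 0x20→b8/s0 MISS; vc=[12]
#3 0x31→b12/s0 VC-HIT; vc=[8]
#4 0x32→b12/s0 L1-HIT; vc=[8]
#5 0x32→b12/s0 L1-HIT; vc=[8]
#6 0x32→b12/s0 L1-HIT; vc=[8]
#7 0x79→b30/s2 MISS; vc=[8]
#8 0x33→b12/s0 L1-HIT; vc=[8]
#9 0x12→b4/s0 MISS; vc=[8,12]
#10 0x23→b8/s0 VC-HIT; vc=[4,12]
#11 0x12→b4/s0 VC-HIT; vc=[8,12]
#12 0x13→b4/s0 L1-HIT; vc=[8,12]
#13 0x78→b30/s2 L1-HIT; vc=[8,12]
#14 0x32→b12/s0 VC-HIT; vc=[8,4]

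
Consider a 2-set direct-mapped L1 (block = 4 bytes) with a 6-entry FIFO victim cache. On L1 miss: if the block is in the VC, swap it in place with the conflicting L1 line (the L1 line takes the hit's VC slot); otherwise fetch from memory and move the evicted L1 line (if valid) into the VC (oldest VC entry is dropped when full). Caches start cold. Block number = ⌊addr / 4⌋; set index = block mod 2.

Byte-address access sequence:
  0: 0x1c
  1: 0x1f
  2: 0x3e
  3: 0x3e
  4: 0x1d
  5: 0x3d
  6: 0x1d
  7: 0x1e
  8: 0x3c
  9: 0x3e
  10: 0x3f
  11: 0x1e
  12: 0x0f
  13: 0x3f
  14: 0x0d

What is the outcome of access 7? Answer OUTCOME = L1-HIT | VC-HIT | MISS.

#0 0x1c→b7/s1 MISS; vc=[]
#1 0x1f→b7/s1 L1-HIT; vc=[]
#2 0x3e→b15/s1 MISS; vc=[7]
#3 0x3e→b15/s1 L1-HIT; vc=[7]
#4 0x1d→b7/s1 VC-HIT; vc=[15]
#5 0x3d→b15/s1 VC-HIT; vc=[7]
#6 0x1d→b7/s1 VC-HIT; vc=[15]
#7 0x1e→b7/s1 L1-HIT; vc=[15]
#8 0x3c→b15/s1 VC-HIT; vc=[7]
#9 0x3e→b15/s1 L1-HIT; vc=[7]
#10 0x3f→b15/s1 L1-HIT; vc=[7]
#11 0x1e→b7/s1 VC-HIT; vc=[15]
#12 0xf→b3/s1 MISS; vc=[15,7]
#13 0x3f→b15/s1 VC-HIT; vc=[3,7]
#14 0xd→b3/s1 VC-HIT; vc=[15,7]

OUTCOME = L1-HIT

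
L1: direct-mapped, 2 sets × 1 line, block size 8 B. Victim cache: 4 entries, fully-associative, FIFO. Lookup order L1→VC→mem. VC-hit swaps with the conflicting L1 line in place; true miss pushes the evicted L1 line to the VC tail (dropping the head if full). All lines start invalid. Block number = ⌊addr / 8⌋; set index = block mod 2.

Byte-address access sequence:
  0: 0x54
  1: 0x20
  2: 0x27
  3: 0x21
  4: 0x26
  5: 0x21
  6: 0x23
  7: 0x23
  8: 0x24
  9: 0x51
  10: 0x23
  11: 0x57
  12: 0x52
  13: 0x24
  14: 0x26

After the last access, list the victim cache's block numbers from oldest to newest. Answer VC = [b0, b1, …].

#0 0x54→b10/s0 MISS; vc=[]
#1 0x20→b4/s0 MISS; vc=[10]
#2 0x27→b4/s0 L1-HIT; vc=[10]
#3 0x21→b4/s0 L1-HIT; vc=[10]
#4 0x26→b4/s0 L1-HIT; vc=[10]
#5 0x21→b4/s0 L1-HIT; vc=[10]
#6 0x23→b4/s0 L1-HIT; vc=[10]
#7 0x23→b4/s0 L1-HIT; vc=[10]
#8 0x24→b4/s0 L1-HIT; vc=[10]
#9 0x51→b10/s0 VC-HIT; vc=[4]
#10 0x23→b4/s0 VC-HIT; vc=[10]
#11 0x57→b10/s0 VC-HIT; vc=[4]
#12 0x52→b10/s0 L1-HIT; vc=[4]
#13 0x24→b4/s0 VC-HIT; vc=[10]
#14 0x26→b4/s0 L1-HIT; vc=[10]

VC = [10]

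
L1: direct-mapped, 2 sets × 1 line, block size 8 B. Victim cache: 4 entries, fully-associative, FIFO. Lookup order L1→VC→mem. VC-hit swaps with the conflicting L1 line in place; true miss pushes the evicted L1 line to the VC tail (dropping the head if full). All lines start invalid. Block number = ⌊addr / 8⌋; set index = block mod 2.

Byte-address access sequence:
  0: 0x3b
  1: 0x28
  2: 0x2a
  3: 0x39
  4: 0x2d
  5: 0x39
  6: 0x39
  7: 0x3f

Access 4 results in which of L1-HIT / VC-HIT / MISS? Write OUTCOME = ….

#0 0x3b→b7/s1 MISS; vc=[]
#1 0x28→b5/s1 MISS; vc=[7]
#2 0x2a→b5/s1 L1-HIT; vc=[7]
#3 0x39→b7/s1 VC-HIT; vc=[5]
#4 0x2d→b5/s1 VC-HIT; vc=[7]
#5 0x39→b7/s1 VC-HIT; vc=[5]
#6 0x39→b7/s1 L1-HIT; vc=[5]
#7 0x3f→b7/s1 L1-HIT; vc=[5]

OUTCOME = VC-HIT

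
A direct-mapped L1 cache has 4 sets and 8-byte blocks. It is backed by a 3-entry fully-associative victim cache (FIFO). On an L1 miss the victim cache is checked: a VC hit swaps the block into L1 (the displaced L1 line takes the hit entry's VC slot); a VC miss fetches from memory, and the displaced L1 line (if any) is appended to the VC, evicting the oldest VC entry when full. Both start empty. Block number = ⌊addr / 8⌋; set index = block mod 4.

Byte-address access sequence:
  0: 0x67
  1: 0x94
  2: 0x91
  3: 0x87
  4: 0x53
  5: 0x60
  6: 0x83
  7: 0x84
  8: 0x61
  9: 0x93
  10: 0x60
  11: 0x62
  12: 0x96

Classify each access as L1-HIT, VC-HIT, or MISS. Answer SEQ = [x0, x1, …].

#0 0x67→b12/s0 MISS; vc=[]
#1 0x94→b18/s2 MISS; vc=[]
#2 0x91→b18/s2 L1-HIT; vc=[]
#3 0x87→b16/s0 MISS; vc=[12]
#4 0x53→b10/s2 MISS; vc=[12,18]
#5 0x60→b12/s0 VC-HIT; vc=[16,18]
#6 0x83→b16/s0 VC-HIT; vc=[12,18]
#7 0x84→b16/s0 L1-HIT; vc=[12,18]
#8 0x61→b12/s0 VC-HIT; vc=[16,18]
#9 0x93→b18/s2 VC-HIT; vc=[16,10]
#10 0x60→b12/s0 L1-HIT; vc=[16,10]
#11 0x62→b12/s0 L1-HIT; vc=[16,10]
#12 0x96→b18/s2 L1-HIT; vc=[16,10]

SEQ = [MISS, MISS, L1-HIT, MISS, MISS, VC-HIT, VC-HIT, L1-HIT, VC-HIT, VC-HIT, L1-HIT, L1-HIT, L1-HIT]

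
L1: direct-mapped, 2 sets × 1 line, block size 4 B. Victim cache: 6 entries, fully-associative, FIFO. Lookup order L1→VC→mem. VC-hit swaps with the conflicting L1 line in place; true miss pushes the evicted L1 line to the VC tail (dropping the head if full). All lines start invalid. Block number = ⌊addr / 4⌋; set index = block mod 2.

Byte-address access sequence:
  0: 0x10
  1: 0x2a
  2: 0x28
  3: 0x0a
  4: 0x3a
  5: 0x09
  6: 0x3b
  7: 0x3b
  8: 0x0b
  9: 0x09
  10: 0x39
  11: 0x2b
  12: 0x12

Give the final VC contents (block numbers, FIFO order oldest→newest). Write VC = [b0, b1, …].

VC = [10, 14, 2]

#0 0x10→b4/s0 MISS; vc=[]
#1 0x2a→b10/s0 MISS; vc=[4]
#2 0x28→b10/s0 L1-HIT; vc=[4]
#3 0xa→b2/s0 MISS; vc=[4,10]
#4 0x3a→b14/s0 MISS; vc=[4,10,2]
#5 0x9→b2/s0 VC-HIT; vc=[4,10,14]
#6 0x3b→b14/s0 VC-HIT; vc=[4,10,2]
#7 0x3b→b14/s0 L1-HIT; vc=[4,10,2]
#8 0xb→b2/s0 VC-HIT; vc=[4,10,14]
#9 0x9→b2/s0 L1-HIT; vc=[4,10,14]
#10 0x39→b14/s0 VC-HIT; vc=[4,10,2]
#11 0x2b→b10/s0 VC-HIT; vc=[4,14,2]
#12 0x12→b4/s0 VC-HIT; vc=[10,14,2]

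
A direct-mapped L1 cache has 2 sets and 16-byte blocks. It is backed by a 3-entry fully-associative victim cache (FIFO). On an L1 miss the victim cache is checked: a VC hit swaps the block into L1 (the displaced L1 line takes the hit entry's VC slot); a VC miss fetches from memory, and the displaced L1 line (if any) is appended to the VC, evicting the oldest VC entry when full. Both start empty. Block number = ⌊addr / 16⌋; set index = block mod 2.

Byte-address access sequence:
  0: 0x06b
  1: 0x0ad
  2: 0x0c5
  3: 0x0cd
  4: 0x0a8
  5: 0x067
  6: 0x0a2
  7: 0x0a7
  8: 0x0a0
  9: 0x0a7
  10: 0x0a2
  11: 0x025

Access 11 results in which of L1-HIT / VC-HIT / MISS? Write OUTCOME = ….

OUTCOME = MISS

0: 0x6b (blk 6, set 0) → MISS  vc=[]
1: 0xad (blk 10, set 0) → MISS  vc=[6]
2: 0xc5 (blk 12, set 0) → MISS  vc=[6, 10]
3: 0xcd (blk 12, set 0) → L1-HIT  vc=[6, 10]
4: 0xa8 (blk 10, set 0) → VC-HIT  vc=[6, 12]
5: 0x67 (blk 6, set 0) → VC-HIT  vc=[10, 12]
6: 0xa2 (blk 10, set 0) → VC-HIT  vc=[6, 12]
7: 0xa7 (blk 10, set 0) → L1-HIT  vc=[6, 12]
8: 0xa0 (blk 10, set 0) → L1-HIT  vc=[6, 12]
9: 0xa7 (blk 10, set 0) → L1-HIT  vc=[6, 12]
10: 0xa2 (blk 10, set 0) → L1-HIT  vc=[6, 12]
11: 0x25 (blk 2, set 0) → MISS  vc=[6, 12, 10]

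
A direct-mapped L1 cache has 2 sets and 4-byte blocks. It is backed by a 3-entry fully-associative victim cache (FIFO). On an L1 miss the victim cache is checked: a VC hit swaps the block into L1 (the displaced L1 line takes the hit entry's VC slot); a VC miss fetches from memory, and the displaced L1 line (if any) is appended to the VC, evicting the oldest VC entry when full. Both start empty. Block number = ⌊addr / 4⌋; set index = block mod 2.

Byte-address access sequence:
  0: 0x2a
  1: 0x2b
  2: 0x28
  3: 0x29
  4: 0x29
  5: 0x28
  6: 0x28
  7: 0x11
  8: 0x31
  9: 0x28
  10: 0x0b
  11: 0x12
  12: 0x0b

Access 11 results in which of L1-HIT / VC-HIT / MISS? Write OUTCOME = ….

OUTCOME = VC-HIT

#0 0x2a→b10/s0 MISS; vc=[]
#1 0x2b→b10/s0 L1-HIT; vc=[]
#2 0x28→b10/s0 L1-HIT; vc=[]
#3 0x29→b10/s0 L1-HIT; vc=[]
#4 0x29→b10/s0 L1-HIT; vc=[]
#5 0x28→b10/s0 L1-HIT; vc=[]
#6 0x28→b10/s0 L1-HIT; vc=[]
#7 0x11→b4/s0 MISS; vc=[10]
#8 0x31→b12/s0 MISS; vc=[10,4]
#9 0x28→b10/s0 VC-HIT; vc=[12,4]
#10 0xb→b2/s0 MISS; vc=[12,4,10]
#11 0x12→b4/s0 VC-HIT; vc=[12,2,10]
#12 0xb→b2/s0 VC-HIT; vc=[12,4,10]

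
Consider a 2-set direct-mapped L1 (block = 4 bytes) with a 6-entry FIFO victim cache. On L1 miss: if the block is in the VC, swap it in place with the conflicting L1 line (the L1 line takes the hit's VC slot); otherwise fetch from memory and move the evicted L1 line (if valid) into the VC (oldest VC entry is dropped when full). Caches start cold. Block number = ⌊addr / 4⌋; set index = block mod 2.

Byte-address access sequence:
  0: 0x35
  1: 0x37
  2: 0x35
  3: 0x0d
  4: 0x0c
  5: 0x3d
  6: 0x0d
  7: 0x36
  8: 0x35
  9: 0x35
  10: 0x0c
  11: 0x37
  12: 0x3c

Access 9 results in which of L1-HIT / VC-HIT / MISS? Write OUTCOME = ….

0: 0x35 (blk 13, set 1) → MISS  vc=[]
1: 0x37 (blk 13, set 1) → L1-HIT  vc=[]
2: 0x35 (blk 13, set 1) → L1-HIT  vc=[]
3: 0xd (blk 3, set 1) → MISS  vc=[13]
4: 0xc (blk 3, set 1) → L1-HIT  vc=[13]
5: 0x3d (blk 15, set 1) → MISS  vc=[13, 3]
6: 0xd (blk 3, set 1) → VC-HIT  vc=[13, 15]
7: 0x36 (blk 13, set 1) → VC-HIT  vc=[3, 15]
8: 0x35 (blk 13, set 1) → L1-HIT  vc=[3, 15]
9: 0x35 (blk 13, set 1) → L1-HIT  vc=[3, 15]
10: 0xc (blk 3, set 1) → VC-HIT  vc=[13, 15]
11: 0x37 (blk 13, set 1) → VC-HIT  vc=[3, 15]
12: 0x3c (blk 15, set 1) → VC-HIT  vc=[3, 13]

OUTCOME = L1-HIT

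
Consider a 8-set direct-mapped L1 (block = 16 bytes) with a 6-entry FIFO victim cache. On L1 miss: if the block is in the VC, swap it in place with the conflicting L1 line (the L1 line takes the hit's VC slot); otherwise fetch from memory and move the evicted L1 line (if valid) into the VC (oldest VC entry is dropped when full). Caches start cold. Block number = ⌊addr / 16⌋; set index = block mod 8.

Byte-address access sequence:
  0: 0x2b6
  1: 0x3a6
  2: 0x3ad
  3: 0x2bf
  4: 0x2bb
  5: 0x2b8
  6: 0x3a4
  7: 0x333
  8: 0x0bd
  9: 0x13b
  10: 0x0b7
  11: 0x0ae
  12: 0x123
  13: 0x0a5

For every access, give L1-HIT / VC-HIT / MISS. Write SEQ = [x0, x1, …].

SEQ = [MISS, MISS, L1-HIT, L1-HIT, L1-HIT, L1-HIT, L1-HIT, MISS, MISS, MISS, VC-HIT, MISS, MISS, VC-HIT]

#0 0x2b6→b43/s3 MISS; vc=[]
#1 0x3a6→b58/s2 MISS; vc=[]
#2 0x3ad→b58/s2 L1-HIT; vc=[]
#3 0x2bf→b43/s3 L1-HIT; vc=[]
#4 0x2bb→b43/s3 L1-HIT; vc=[]
#5 0x2b8→b43/s3 L1-HIT; vc=[]
#6 0x3a4→b58/s2 L1-HIT; vc=[]
#7 0x333→b51/s3 MISS; vc=[43]
#8 0xbd→b11/s3 MISS; vc=[43,51]
#9 0x13b→b19/s3 MISS; vc=[43,51,11]
#10 0xb7→b11/s3 VC-HIT; vc=[43,51,19]
#11 0xae→b10/s2 MISS; vc=[43,51,19,58]
#12 0x123→b18/s2 MISS; vc=[43,51,19,58,10]
#13 0xa5→b10/s2 VC-HIT; vc=[43,51,19,58,18]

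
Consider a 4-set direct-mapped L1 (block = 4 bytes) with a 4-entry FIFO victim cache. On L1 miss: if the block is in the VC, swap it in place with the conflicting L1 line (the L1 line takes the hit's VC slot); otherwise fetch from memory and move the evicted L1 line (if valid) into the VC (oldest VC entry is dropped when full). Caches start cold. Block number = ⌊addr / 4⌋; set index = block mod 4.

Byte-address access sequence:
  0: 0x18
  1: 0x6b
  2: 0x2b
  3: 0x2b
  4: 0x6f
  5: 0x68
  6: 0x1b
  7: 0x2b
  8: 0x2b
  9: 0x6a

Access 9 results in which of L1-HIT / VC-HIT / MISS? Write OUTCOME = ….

OUTCOME = VC-HIT

#0 0x18→b6/s2 MISS; vc=[]
#1 0x6b→b26/s2 MISS; vc=[6]
#2 0x2b→b10/s2 MISS; vc=[6,26]
#3 0x2b→b10/s2 L1-HIT; vc=[6,26]
#4 0x6f→b27/s3 MISS; vc=[6,26]
#5 0x68→b26/s2 VC-HIT; vc=[6,10]
#6 0x1b→b6/s2 VC-HIT; vc=[26,10]
#7 0x2b→b10/s2 VC-HIT; vc=[26,6]
#8 0x2b→b10/s2 L1-HIT; vc=[26,6]
#9 0x6a→b26/s2 VC-HIT; vc=[10,6]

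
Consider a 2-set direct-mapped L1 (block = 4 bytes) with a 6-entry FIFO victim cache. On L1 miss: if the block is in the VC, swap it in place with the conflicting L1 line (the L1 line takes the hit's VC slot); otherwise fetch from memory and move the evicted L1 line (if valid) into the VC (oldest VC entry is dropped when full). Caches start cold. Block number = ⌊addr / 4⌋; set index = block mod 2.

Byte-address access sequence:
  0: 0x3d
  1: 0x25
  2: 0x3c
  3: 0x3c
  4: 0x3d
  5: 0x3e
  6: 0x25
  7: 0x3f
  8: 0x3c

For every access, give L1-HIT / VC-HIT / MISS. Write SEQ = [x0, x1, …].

SEQ = [MISS, MISS, VC-HIT, L1-HIT, L1-HIT, L1-HIT, VC-HIT, VC-HIT, L1-HIT]

#0 0x3d→b15/s1 MISS; vc=[]
#1 0x25→b9/s1 MISS; vc=[15]
#2 0x3c→b15/s1 VC-HIT; vc=[9]
#3 0x3c→b15/s1 L1-HIT; vc=[9]
#4 0x3d→b15/s1 L1-HIT; vc=[9]
#5 0x3e→b15/s1 L1-HIT; vc=[9]
#6 0x25→b9/s1 VC-HIT; vc=[15]
#7 0x3f→b15/s1 VC-HIT; vc=[9]
#8 0x3c→b15/s1 L1-HIT; vc=[9]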